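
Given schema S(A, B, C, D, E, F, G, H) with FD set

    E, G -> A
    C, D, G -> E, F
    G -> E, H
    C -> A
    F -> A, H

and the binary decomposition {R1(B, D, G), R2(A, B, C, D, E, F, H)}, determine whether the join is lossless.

Common attributes: R1 ∩ R2 = {B, D}.
No dependency enlarges {B, D}, so (B, D)⁺ = {B, D}.
The closure contains neither all of R1 = {B, D, G} nor all of R2 = {A, B, C, D, E, F, H}, so the common attributes are not a superkey of either fragment. The join is lossy.

No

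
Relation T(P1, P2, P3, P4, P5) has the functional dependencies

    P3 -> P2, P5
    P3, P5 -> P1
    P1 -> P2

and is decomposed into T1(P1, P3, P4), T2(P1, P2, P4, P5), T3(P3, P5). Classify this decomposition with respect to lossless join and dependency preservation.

Lossless test (chase): Rows 1 and 3 agree on P3; apply P3→P2, P5 and equate their P2, P5 entries. Rows 1 and 3 agree on P3, P5; apply P3, P5→P1 and equate their P1 entries. Rows 1 and 2 agree on P1; apply P1→P2 and equate their P2 entries. Row 1 is now all distinguished symbols — the join is lossless.
Dependency preservation: P3 → P2, P5; P3, P5 → P1 are not contained in any single fragment, but the restricted closure of each left-hand side across the fragments still reaches the right-hand side; the remaining FDs each lie inside some fragment. All dependencies are preserved.

lossless and dependency-preserving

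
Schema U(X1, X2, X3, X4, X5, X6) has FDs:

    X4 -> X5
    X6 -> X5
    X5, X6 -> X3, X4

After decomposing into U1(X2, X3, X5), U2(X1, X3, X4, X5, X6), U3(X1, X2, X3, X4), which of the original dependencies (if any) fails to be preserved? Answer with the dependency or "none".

none

X4 → X5 lies within U2.
X6 → X5 lies within U2.
X5, X6 → X3, X4 lies within U2.
Every dependency is enforceable on the fragments, so the decomposition is dependency-preserving.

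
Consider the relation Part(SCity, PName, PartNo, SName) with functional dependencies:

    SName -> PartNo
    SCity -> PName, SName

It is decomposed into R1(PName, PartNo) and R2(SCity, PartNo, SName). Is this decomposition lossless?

Common attributes: R1 ∩ R2 = {PartNo}.
No dependency enlarges {PartNo}, so (PartNo)⁺ = {PartNo}.
The closure contains neither all of R1 = {PName, PartNo} nor all of R2 = {SCity, PartNo, SName}, so the common attributes are not a superkey of either fragment. The join is lossy.

No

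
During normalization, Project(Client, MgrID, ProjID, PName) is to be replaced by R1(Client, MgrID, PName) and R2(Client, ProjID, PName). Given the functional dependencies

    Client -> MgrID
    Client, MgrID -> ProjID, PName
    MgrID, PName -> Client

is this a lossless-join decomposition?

Common attributes: R1 ∩ R2 = {Client, PName}.
Closure of {Client, PName}: Client → MgrID applies, adding MgrID; Client, MgrID → ProjID, PName applies, adding ProjID. So (Client, PName)⁺ = {Client, MgrID, ProjID, PName}.
This closure contains every attribute of R1, so R1 ∩ R2 → R1. The join is lossless.

Yes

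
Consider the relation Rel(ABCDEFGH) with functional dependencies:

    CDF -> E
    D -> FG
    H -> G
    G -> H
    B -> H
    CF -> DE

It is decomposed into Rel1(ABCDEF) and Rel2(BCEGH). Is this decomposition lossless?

Common attributes: Rel1 ∩ Rel2 = {BCE}.
Closure of {BCE}: B → H applies, adding H; H → G applies, adding G. So (BCE)⁺ = {BCEGH}.
This closure contains every attribute of Rel2, so Rel1 ∩ Rel2 → Rel2. The join is lossless.

Yes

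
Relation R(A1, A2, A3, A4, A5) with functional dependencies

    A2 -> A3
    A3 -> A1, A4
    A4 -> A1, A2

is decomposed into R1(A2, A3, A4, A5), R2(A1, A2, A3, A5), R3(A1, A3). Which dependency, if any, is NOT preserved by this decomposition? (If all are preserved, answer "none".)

none

A2 → A3 lies within R1.
A3 → A1, A4: restricted closure across fragments reaches A1, A4.
A4 → A1, A2: restricted closure across fragments reaches A1, A2.
Every dependency is enforceable on the fragments, so the decomposition is dependency-preserving.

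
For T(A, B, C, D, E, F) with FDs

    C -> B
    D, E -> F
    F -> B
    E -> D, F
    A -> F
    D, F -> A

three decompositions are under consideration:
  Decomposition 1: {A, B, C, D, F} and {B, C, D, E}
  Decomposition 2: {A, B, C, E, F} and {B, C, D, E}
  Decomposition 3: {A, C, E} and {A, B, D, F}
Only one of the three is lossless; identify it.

Decomposition 1: common = {B, C, D}, closure = {B, C, D} → lossy.
Decomposition 2: common = {B, C, E}, closure = {A, B, C, D, E, F} → lossless.
Decomposition 3: common = {A}, closure = {A, B, F} → lossy.

Decomposition 2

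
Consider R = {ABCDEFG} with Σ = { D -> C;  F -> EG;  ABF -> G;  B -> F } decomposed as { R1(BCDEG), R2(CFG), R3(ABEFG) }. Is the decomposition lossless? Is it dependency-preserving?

lossy but dependency-preserving

Lossless test (chase): Rows 2 and 3 agree on F; apply F→EG and equate their EG entries. Rows 1 and 3 agree on B; apply B→F and equate their F entries. No row becomes fully distinguished — the join is lossy.
Dependency preservation: every FD's attributes lie within a single fragment, so each can be enforced locally — preserved.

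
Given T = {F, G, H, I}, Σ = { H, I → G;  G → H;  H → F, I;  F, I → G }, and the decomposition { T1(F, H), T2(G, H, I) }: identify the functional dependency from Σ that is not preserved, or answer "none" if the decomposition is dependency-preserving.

Check F, I → G: no single fragment contains all of {F, G, I}, and the restricted closure of {F, I} across the fragments never reaches {G}.
H, I → G is preserved.
G → H is preserved.
H → F, I is preserved.

F, I → G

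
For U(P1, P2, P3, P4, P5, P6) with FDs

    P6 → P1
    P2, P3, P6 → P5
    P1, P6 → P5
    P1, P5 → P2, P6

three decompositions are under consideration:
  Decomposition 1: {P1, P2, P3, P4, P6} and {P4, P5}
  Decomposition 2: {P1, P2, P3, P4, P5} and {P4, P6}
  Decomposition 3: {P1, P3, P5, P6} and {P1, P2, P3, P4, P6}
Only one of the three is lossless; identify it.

Decomposition 3

Decomposition 1: common = {P4}, closure = {P4} → lossy.
Decomposition 2: common = {P4}, closure = {P4} → lossy.
Decomposition 3: common = {P1, P3, P6}, closure = {P1, P2, P3, P5, P6} → lossless.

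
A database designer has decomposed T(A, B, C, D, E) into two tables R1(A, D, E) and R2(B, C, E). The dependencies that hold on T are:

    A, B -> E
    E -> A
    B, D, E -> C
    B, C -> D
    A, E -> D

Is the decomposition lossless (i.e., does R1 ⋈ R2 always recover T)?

Yes

Common attributes: R1 ∩ R2 = {E}.
Closure of {E}: E → A applies, adding A; A, E → D applies, adding D. So (E)⁺ = {A, D, E}.
This closure contains every attribute of R1, so R1 ∩ R2 → R1. The join is lossless.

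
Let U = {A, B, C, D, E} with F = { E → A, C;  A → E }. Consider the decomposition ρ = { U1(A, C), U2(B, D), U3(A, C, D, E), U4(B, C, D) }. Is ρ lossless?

Chase test. Columns are A, B, C, D, E; row i has aⱼ where attribute j ∈ Ui, else bᵢⱼ.
Initial tableau (one row per fragment):
  row 1: a1 b12 a3 b14 b15
  row 2: b21 a2 b23 a4 b25
  row 3: a1 b32 a3 a4 a5
  row 4: b41 a2 a3 a4 b45
Rows 1 and 3 agree on A; apply A→E and equate their E entries.
No row becomes fully distinguished — the join is lossy.

No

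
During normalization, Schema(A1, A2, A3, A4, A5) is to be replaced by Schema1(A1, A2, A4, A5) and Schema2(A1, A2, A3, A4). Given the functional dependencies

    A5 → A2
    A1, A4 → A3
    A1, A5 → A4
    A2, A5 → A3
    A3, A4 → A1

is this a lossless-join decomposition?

Yes

Common attributes: Schema1 ∩ Schema2 = {A1, A2, A4}.
Closure of {A1, A2, A4}: A1, A4 → A3 applies, adding A3. So (A1, A2, A4)⁺ = {A1, A2, A3, A4}.
This closure contains every attribute of Schema2, so Schema1 ∩ Schema2 → Schema2. The join is lossless.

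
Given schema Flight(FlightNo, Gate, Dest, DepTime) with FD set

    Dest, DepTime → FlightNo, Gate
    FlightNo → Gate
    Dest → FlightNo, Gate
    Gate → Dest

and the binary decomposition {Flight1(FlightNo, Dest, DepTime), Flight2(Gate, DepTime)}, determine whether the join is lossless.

No

Common attributes: Flight1 ∩ Flight2 = {DepTime}.
No dependency enlarges {DepTime}, so (DepTime)⁺ = {DepTime}.
The closure contains neither all of Flight1 = {FlightNo, Dest, DepTime} nor all of Flight2 = {Gate, DepTime}, so the common attributes are not a superkey of either fragment. The join is lossy.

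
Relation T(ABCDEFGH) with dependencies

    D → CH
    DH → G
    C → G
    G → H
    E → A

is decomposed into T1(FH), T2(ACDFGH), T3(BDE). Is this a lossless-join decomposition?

Chase test. Columns are ABCDEFGH; row i has aⱼ where attribute j ∈ Ti, else bᵢⱼ.
Initial tableau (one row per fragment):
  row 1: b11 b12 b13 b14 b15 a6 b17 a8
  row 2: a1 b22 a3 a4 b25 a6 a7 a8
  row 3: b31 a2 b33 a4 a5 b36 b37 b38
Rows 2 and 3 agree on D; apply D→CH and equate their CH entries.
Rows 2 and 3 agree on DH; apply DH→G and equate their G entries.
No row becomes fully distinguished — the join is lossy.

No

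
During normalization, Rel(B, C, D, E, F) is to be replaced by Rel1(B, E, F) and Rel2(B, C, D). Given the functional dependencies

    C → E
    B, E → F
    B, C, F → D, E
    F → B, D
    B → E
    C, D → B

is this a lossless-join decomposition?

Common attributes: Rel1 ∩ Rel2 = {B}.
Closure of {B}: B → E applies, adding E; B, E → F applies, adding F; F → B, D applies, adding D. So (B)⁺ = {B, D, E, F}.
This closure contains every attribute of Rel1, so Rel1 ∩ Rel2 → Rel1. The join is lossless.

Yes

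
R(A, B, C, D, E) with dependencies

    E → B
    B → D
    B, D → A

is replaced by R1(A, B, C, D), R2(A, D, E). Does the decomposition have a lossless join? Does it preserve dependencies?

Lossless test: (A, D)⁺ = {A, D}, which is a superkey of neither fragment — lossy.
Dependency preservation: the restricted closure of {E} across the fragments never reaches {B}, so E → B cannot be enforced without a join — not preserved.

lossy and not dependency-preserving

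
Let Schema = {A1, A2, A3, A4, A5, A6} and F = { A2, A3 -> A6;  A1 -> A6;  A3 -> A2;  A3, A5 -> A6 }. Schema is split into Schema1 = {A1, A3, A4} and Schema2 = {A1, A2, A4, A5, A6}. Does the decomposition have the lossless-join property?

No

Common attributes: Schema1 ∩ Schema2 = {A1, A4}.
Closure of {A1, A4}: A1 → A6 applies, adding A6. So (A1, A4)⁺ = {A1, A4, A6}.
The closure contains neither all of Schema1 = {A1, A3, A4} nor all of Schema2 = {A1, A2, A4, A5, A6}, so the common attributes are not a superkey of either fragment. The join is lossy.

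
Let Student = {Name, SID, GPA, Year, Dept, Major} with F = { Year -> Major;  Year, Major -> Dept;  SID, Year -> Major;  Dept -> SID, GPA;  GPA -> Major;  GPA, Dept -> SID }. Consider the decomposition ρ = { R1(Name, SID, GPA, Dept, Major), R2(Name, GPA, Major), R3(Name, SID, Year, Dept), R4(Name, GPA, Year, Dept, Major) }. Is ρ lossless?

Yes

Chase test. Columns are Name, SID, GPA, Year, Dept, Major; row i has aⱼ where attribute j ∈ Ri, else bᵢⱼ.
Initial tableau (one row per fragment):
  row 1: a1 a2 a3 b14 a5 a6
  row 2: a1 b22 a3 b24 b25 a6
  row 3: a1 a2 b33 a4 a5 b36
  row 4: a1 b42 a3 a4 a5 a6
Rows 3 and 4 agree on Year; apply Year→Major and equate their Major entries.
Rows 1 and 3 agree on Dept; apply Dept→SID, GPA and equate their SID, GPA entries.
Rows 1 and 4 agree on Dept; apply Dept→SID, GPA and equate their SID, GPA entries.
Row 3 is now all distinguished symbols — the join is lossless.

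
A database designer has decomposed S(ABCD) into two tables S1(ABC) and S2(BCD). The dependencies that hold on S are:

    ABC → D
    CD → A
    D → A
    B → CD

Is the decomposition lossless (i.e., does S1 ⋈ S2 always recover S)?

Yes

Common attributes: S1 ∩ S2 = {BC}.
Closure of {BC}: B → CD applies, adding D; CD → A applies, adding A. So (BC)⁺ = {ABCD}.
This closure contains every attribute of S1, so S1 ∩ S2 → S1. The join is lossless.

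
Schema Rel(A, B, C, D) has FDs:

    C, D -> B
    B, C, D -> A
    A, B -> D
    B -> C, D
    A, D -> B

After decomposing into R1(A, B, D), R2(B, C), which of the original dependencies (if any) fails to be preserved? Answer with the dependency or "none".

Check C, D → B: no single fragment contains all of {B, C, D}, and the restricted closure of {C, D} across the fragments never reaches {B}.
B, C, D → A is preserved.
A, B → D is preserved.
B → C, D is preserved.
A, D → B is preserved.

C, D -> B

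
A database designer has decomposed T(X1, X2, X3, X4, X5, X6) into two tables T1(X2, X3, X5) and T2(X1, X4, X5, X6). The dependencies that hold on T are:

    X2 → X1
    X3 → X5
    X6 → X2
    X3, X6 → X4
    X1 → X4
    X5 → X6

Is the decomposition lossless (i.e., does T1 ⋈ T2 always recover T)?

Yes

Common attributes: T1 ∩ T2 = {X5}.
Closure of {X5}: X5 → X6 applies, adding X6; X6 → X2 applies, adding X2; X2 → X1 applies, adding X1; X1 → X4 applies, adding X4. So (X5)⁺ = {X1, X2, X4, X5, X6}.
This closure contains every attribute of T2, so T1 ∩ T2 → T2. The join is lossless.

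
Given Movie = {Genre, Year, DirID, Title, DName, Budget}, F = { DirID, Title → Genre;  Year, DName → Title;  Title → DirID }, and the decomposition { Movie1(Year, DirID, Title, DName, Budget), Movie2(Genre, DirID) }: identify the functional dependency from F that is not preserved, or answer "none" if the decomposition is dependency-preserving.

DirID, Title → Genre

Check DirID, Title → Genre: no single fragment contains all of {Genre, DirID, Title}, and the restricted closure of {DirID, Title} across the fragments never reaches {Genre}.
Year, DName → Title is preserved.
Title → DirID is preserved.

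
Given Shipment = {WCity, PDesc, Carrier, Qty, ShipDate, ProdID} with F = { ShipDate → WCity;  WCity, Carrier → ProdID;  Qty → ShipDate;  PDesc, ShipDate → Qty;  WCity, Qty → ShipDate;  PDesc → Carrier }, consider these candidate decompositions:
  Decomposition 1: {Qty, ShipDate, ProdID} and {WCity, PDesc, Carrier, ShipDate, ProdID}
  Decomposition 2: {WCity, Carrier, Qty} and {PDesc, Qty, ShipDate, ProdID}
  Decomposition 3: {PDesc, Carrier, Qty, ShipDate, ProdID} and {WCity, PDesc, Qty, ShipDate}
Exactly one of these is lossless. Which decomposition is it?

Decomposition 3

Decomposition 1: common = {ShipDate, ProdID}, closure = {WCity, ShipDate, ProdID} → lossy.
Decomposition 2: common = {Qty}, closure = {WCity, Qty, ShipDate} → lossy.
Decomposition 3: common = {PDesc, Qty, ShipDate}, closure = {WCity, PDesc, Carrier, Qty, ShipDate, ProdID} → lossless.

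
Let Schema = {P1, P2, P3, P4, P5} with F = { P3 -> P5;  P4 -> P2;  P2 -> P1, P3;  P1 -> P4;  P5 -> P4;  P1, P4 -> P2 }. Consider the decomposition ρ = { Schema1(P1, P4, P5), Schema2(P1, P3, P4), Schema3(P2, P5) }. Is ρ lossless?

Chase test. Columns are P1, P2, P3, P4, P5; row i has aⱼ where attribute j ∈ Schemai, else bᵢⱼ.
Initial tableau (one row per fragment):
  row 1: a1 b12 b13 a4 a5
  row 2: a1 b22 a3 a4 b25
  row 3: b31 a2 b33 b34 a5
Rows 1 and 2 agree on P4; apply P4→P2 and equate their P2 entries.
Rows 1 and 2 agree on P2; apply P2→P1, P3 and equate their P1, P3 entries.
Rows 1 and 3 agree on P5; apply P5→P4 and equate their P4 entries.
Rows 1 and 2 agree on P3; apply P3→P5 and equate their P5 entries.
Rows 1 and 3 agree on P4; apply P4→P2 and equate their P2 entries.
Rows 1 and 3 agree on P2; apply P2→P1, P3 and equate their P1, P3 entries.
Row 1 is now all distinguished symbols — the join is lossless.

Yes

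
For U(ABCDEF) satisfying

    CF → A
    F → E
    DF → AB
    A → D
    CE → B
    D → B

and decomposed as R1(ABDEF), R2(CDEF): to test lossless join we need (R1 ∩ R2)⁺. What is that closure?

R1 ∩ R2 = {DEF}.
DF → AB applies, adding AB
Closure: {ABDEF}.

ABDEF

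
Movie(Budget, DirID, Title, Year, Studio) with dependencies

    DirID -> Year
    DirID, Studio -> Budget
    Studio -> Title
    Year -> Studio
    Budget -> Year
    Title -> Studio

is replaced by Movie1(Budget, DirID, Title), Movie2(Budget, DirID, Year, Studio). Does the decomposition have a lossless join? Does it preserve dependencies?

lossless but not dependency-preserving

Lossless test: (Budget, DirID)⁺ = {Budget, DirID, Title, Year, Studio}, which contains all of one fragment — lossless.
Dependency preservation: the restricted closure of {Studio} across the fragments never reaches {Title}, so Studio → Title cannot be enforced without a join — not preserved.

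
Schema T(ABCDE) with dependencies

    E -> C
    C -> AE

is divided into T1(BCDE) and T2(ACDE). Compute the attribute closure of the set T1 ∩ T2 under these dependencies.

ACDE

T1 ∩ T2 = {CDE}.
C → AE applies, adding A
Closure: {ACDE}.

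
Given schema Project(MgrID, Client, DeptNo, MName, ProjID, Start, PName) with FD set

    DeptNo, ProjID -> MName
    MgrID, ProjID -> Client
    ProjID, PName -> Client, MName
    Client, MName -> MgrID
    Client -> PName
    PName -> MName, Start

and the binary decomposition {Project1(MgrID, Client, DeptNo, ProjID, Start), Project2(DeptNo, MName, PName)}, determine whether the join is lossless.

Common attributes: Project1 ∩ Project2 = {DeptNo}.
No dependency enlarges {DeptNo}, so (DeptNo)⁺ = {DeptNo}.
The closure contains neither all of Project1 = {MgrID, Client, DeptNo, ProjID, Start} nor all of Project2 = {DeptNo, MName, PName}, so the common attributes are not a superkey of either fragment. The join is lossy.

No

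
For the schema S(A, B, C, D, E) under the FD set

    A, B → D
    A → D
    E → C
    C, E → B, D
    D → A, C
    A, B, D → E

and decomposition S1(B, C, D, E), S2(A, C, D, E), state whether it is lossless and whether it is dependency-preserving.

lossless and dependency-preserving

Lossless test: (C, D, E)⁺ = {A, B, C, D, E}, which contains all of one fragment — lossless.
Dependency preservation: A, B → D; A, B, D → E are not contained in any single fragment, but the restricted closure of each left-hand side across the fragments still reaches the right-hand side; the remaining FDs each lie inside some fragment. All dependencies are preserved.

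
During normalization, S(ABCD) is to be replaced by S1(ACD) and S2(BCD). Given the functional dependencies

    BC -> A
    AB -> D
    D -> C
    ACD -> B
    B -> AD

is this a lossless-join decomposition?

Common attributes: S1 ∩ S2 = {CD}.
No dependency enlarges {CD}, so (CD)⁺ = {CD}.
The closure contains neither all of S1 = {ACD} nor all of S2 = {BCD}, so the common attributes are not a superkey of either fragment. The join is lossy.

No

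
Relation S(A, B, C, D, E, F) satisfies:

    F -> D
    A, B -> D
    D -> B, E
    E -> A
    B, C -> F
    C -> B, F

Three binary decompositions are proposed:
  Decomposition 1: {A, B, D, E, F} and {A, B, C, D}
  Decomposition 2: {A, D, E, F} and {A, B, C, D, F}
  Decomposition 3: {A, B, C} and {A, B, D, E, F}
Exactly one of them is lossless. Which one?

Decomposition 1: common = {A, B, D}, closure = {A, B, D, E} → lossy.
Decomposition 2: common = {A, D, F}, closure = {A, B, D, E, F} → lossless.
Decomposition 3: common = {A, B}, closure = {A, B, D, E} → lossy.

Decomposition 2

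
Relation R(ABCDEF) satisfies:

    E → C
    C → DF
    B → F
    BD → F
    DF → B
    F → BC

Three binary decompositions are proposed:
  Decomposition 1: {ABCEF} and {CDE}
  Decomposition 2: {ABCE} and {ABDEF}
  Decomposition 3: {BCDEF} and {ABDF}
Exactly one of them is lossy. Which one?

Decomposition 3

Decomposition 1: common = {CE}, closure = {BCDEF} → lossless.
Decomposition 2: common = {ABE}, closure = {ABCDEF} → lossless.
Decomposition 3: common = {BDF}, closure = {BCDF} → lossy.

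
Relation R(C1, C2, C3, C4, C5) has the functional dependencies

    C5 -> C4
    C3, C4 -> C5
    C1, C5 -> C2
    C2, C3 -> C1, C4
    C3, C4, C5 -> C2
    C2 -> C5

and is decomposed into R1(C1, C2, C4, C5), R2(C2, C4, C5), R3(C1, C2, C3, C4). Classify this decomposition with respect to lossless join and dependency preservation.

Lossless test (chase): Rows 1 and 3 agree on C2; apply C2→C5 and equate their C5 entries. Row 3 is now all distinguished symbols — the join is lossless.
Dependency preservation: C3, C4 → C5; C3, C4, C5 → C2 are not contained in any single fragment, but the restricted closure of each left-hand side across the fragments still reaches the right-hand side; the remaining FDs each lie inside some fragment. All dependencies are preserved.

lossless and dependency-preserving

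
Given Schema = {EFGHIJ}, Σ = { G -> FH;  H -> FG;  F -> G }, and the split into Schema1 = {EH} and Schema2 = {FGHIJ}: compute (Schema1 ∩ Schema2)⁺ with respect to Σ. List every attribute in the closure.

Schema1 ∩ Schema2 = {H}.
H → FG applies, adding FG
Closure: {FGH}.

FGH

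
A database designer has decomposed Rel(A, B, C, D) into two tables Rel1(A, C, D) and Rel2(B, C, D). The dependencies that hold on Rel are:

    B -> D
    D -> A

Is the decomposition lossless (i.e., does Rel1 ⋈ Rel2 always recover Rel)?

Yes

Common attributes: Rel1 ∩ Rel2 = {C, D}.
Closure of {C, D}: D → A applies, adding A. So (C, D)⁺ = {A, C, D}.
This closure contains every attribute of Rel1, so Rel1 ∩ Rel2 → Rel1. The join is lossless.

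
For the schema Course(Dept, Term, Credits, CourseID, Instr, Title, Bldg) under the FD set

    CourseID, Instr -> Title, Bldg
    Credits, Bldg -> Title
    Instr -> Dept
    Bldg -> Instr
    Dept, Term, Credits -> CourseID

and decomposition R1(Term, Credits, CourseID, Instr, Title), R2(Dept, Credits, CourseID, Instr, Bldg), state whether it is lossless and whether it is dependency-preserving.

lossless but not dependency-preserving

Lossless test: (Credits, CourseID, Instr)⁺ = {Dept, Credits, CourseID, Instr, Title, Bldg}, which contains all of one fragment — lossless.
Dependency preservation: the restricted closure of {Credits, Bldg} across the fragments never reaches {Title}, so Credits, Bldg → Title cannot be enforced without a join — not preserved.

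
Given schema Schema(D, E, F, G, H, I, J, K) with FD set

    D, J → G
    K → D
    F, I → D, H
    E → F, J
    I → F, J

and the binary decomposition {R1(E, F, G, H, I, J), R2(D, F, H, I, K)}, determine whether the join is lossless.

No

Common attributes: R1 ∩ R2 = {F, H, I}.
Closure of {F, H, I}: F, I → D, H applies, adding D; I → F, J applies, adding J; D, J → G applies, adding G. So (F, H, I)⁺ = {D, F, G, H, I, J}.
The closure contains neither all of R1 = {E, F, G, H, I, J} nor all of R2 = {D, F, H, I, K}, so the common attributes are not a superkey of either fragment. The join is lossy.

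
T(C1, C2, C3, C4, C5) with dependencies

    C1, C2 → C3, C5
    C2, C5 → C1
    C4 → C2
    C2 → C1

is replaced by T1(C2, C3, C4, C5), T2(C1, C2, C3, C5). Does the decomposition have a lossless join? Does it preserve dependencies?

Lossless test: (C2, C3, C5)⁺ = {C1, C2, C3, C5}, which contains all of one fragment — lossless.
Dependency preservation: every FD's attributes lie within a single fragment, so each can be enforced locally — preserved.

lossless and dependency-preserving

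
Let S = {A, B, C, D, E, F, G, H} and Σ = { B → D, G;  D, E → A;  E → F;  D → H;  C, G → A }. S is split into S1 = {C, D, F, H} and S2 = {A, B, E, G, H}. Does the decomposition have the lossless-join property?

No

Common attributes: S1 ∩ S2 = {H}.
No dependency enlarges {H}, so (H)⁺ = {H}.
The closure contains neither all of S1 = {C, D, F, H} nor all of S2 = {A, B, E, G, H}, so the common attributes are not a superkey of either fragment. The join is lossy.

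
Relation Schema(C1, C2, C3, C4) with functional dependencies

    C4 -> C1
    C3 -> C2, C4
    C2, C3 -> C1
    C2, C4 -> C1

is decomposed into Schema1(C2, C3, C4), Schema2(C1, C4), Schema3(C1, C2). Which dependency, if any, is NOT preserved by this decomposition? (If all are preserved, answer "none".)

none

C4 → C1 lies within Schema2.
C3 → C2, C4 lies within Schema1.
C2, C3 → C1: restricted closure across fragments reaches C1.
C2, C4 → C1: restricted closure across fragments reaches C1.
Every dependency is enforceable on the fragments, so the decomposition is dependency-preserving.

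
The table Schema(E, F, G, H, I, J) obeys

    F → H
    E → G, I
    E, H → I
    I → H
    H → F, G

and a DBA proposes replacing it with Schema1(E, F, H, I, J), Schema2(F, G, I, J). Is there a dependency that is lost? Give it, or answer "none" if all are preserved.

none

F → H lies within Schema1.
E → G, I: restricted closure across fragments reaches G, I.
E, H → I lies within Schema1.
I → H lies within Schema1.
H → F, G: restricted closure across fragments reaches F, G.
Every dependency is enforceable on the fragments, so the decomposition is dependency-preserving.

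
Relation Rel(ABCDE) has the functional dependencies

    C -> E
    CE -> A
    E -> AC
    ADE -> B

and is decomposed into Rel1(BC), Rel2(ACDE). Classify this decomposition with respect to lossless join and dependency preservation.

lossy and not dependency-preserving

Lossless test: (C)⁺ = {ACE}, which is a superkey of neither fragment — lossy.
Dependency preservation: the restricted closure of {ADE} across the fragments never reaches {B}, so ADE → B cannot be enforced without a join — not preserved.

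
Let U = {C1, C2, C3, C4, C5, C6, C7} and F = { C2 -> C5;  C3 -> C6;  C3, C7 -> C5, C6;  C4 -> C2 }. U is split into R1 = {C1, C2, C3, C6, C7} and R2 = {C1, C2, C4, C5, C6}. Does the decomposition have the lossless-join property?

No

Common attributes: R1 ∩ R2 = {C1, C2, C6}.
Closure of {C1, C2, C6}: C2 → C5 applies, adding C5. So (C1, C2, C6)⁺ = {C1, C2, C5, C6}.
The closure contains neither all of R1 = {C1, C2, C3, C6, C7} nor all of R2 = {C1, C2, C4, C5, C6}, so the common attributes are not a superkey of either fragment. The join is lossy.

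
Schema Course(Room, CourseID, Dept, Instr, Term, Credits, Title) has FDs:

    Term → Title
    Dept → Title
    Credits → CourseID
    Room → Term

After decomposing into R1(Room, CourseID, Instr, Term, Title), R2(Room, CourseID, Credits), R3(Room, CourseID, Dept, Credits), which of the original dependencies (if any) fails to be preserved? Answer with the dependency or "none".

Check Dept → Title: no single fragment contains all of {Dept, Title}, and the restricted closure of {Dept} across the fragments never reaches {Title}.
Term → Title is preserved.
Credits → CourseID is preserved.
Room → Term is preserved.

Dept → Title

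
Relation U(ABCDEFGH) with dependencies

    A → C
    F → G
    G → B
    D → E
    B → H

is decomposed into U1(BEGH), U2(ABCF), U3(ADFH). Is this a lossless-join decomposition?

Chase test. Columns are ABCDEFGH; row i has aⱼ where attribute j ∈ Ui, else bᵢⱼ.
Initial tableau (one row per fragment):
  row 1: b11 a2 b13 b14 a5 b16 a7 a8
  row 2: a1 a2 a3 b24 b25 a6 b27 b28
  row 3: a1 b32 b33 a4 b35 a6 b37 a8
Rows 2 and 3 agree on A; apply A→C and equate their C entries.
Rows 2 and 3 agree on F; apply F→G and equate their G entries.
Rows 2 and 3 agree on G; apply G→B and equate their B entries.
Rows 1 and 2 agree on B; apply B→H and equate their H entries.
No row becomes fully distinguished — the join is lossy.

No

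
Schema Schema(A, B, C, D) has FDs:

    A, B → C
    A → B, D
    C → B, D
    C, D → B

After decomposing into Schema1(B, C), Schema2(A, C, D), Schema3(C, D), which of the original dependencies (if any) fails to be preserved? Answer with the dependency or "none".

A, B → C: restricted closure across fragments reaches C.
A → B, D: restricted closure across fragments reaches B, D.
C → B, D: restricted closure across fragments reaches B, D.
C, D → B: restricted closure across fragments reaches B.
Every dependency is enforceable on the fragments, so the decomposition is dependency-preserving.

none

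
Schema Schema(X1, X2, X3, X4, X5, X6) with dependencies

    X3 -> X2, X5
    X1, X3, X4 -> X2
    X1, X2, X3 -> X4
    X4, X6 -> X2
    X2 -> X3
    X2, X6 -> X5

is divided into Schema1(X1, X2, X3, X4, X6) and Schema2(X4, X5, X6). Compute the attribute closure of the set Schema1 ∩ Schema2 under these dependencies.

X2, X3, X4, X5, X6

Schema1 ∩ Schema2 = {X4, X6}.
X4, X6 → X2 applies, adding X2
X2 → X3 applies, adding X3
X2, X6 → X5 applies, adding X5
Closure: {X2, X3, X4, X5, X6}.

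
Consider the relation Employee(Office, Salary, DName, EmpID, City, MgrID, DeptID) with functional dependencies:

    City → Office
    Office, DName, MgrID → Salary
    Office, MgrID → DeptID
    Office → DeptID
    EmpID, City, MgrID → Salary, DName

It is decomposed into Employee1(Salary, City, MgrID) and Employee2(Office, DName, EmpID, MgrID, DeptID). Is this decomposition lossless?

No

Common attributes: Employee1 ∩ Employee2 = {MgrID}.
No dependency enlarges {MgrID}, so (MgrID)⁺ = {MgrID}.
The closure contains neither all of Employee1 = {Salary, City, MgrID} nor all of Employee2 = {Office, DName, EmpID, MgrID, DeptID}, so the common attributes are not a superkey of either fragment. The join is lossy.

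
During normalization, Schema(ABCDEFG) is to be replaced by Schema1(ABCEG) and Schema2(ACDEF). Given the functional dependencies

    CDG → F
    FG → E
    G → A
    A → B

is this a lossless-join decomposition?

Common attributes: Schema1 ∩ Schema2 = {ACE}.
Closure of {ACE}: A → B applies, adding B. So (ACE)⁺ = {ABCE}.
The closure contains neither all of Schema1 = {ABCEG} nor all of Schema2 = {ACDEF}, so the common attributes are not a superkey of either fragment. The join is lossy.

No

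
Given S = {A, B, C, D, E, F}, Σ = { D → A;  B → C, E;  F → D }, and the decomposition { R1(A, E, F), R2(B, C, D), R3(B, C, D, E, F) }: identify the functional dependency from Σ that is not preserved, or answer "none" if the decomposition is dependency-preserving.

Check D → A: no single fragment contains all of {A, D}, and the restricted closure of {D} across the fragments never reaches {A}.
B → C, E is preserved.
F → D is preserved.

D → A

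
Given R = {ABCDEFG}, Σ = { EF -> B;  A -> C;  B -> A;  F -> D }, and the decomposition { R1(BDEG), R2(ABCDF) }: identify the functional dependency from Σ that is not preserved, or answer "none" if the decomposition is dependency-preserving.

EF -> B

Check EF → B: no single fragment contains all of {BEF}, and the restricted closure of {EF} across the fragments never reaches {B}.
A → C is preserved.
B → A is preserved.
F → D is preserved.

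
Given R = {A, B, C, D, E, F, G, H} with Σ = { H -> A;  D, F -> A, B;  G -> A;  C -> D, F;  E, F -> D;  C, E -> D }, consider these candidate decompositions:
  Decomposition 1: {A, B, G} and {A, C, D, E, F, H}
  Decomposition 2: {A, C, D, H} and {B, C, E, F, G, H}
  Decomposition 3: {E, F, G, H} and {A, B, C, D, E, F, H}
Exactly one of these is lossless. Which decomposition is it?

Decomposition 2

Decomposition 1: common = {A}, closure = {A} → lossy.
Decomposition 2: common = {C, H}, closure = {A, B, C, D, F, H} → lossless.
Decomposition 3: common = {E, F, H}, closure = {A, B, D, E, F, H} → lossy.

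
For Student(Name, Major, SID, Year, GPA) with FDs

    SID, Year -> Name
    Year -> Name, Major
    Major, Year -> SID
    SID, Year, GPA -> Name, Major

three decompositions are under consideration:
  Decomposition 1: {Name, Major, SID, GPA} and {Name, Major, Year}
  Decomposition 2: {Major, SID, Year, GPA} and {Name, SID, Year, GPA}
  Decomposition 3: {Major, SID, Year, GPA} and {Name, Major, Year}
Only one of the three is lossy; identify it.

Decomposition 1: common = {Name, Major}, closure = {Name, Major} → lossy.
Decomposition 2: common = {SID, Year, GPA}, closure = {Name, Major, SID, Year, GPA} → lossless.
Decomposition 3: common = {Major, Year}, closure = {Name, Major, SID, Year} → lossless.

Decomposition 1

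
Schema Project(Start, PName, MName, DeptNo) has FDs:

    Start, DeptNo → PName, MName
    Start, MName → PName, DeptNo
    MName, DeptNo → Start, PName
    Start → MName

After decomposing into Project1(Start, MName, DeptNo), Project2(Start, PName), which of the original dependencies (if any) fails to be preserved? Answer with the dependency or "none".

none

Start, DeptNo → PName, MName: restricted closure across fragments reaches PName, MName.
Start, MName → PName, DeptNo: restricted closure across fragments reaches PName, DeptNo.
MName, DeptNo → Start, PName: restricted closure across fragments reaches Start, PName.
Start → MName lies within Project1.
Every dependency is enforceable on the fragments, so the decomposition is dependency-preserving.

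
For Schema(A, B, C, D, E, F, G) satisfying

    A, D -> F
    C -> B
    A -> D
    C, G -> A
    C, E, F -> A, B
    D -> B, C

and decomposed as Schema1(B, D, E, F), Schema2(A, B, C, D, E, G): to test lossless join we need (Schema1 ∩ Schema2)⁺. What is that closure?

Schema1 ∩ Schema2 = {B, D, E}.
D → B, C applies, adding C
Closure: {B, C, D, E}.

B, C, D, E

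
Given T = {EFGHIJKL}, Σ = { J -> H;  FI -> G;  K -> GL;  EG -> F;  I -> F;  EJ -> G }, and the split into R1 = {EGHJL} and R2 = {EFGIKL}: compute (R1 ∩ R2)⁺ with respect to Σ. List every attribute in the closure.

R1 ∩ R2 = {EGL}.
EG → F applies, adding F
Closure: {EFGL}.

EFGL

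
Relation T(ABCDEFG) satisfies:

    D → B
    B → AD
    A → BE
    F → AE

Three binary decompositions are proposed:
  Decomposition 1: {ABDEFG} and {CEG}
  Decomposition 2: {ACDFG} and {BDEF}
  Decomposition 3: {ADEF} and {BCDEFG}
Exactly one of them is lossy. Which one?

Decomposition 1: common = {EG}, closure = {EG} → lossy.
Decomposition 2: common = {DF}, closure = {ABDEF} → lossless.
Decomposition 3: common = {DEF}, closure = {ABDEF} → lossless.

Decomposition 1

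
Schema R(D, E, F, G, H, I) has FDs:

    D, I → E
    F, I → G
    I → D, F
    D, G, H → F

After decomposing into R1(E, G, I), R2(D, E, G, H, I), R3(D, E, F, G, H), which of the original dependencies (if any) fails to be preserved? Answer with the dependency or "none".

Check I → D, F: no single fragment contains all of {D, F, I}, and the restricted closure of {I} across the fragments never reaches {D, F}.
D, I → E is preserved.
F, I → G is preserved.
D, G, H → F is preserved.

I → D, F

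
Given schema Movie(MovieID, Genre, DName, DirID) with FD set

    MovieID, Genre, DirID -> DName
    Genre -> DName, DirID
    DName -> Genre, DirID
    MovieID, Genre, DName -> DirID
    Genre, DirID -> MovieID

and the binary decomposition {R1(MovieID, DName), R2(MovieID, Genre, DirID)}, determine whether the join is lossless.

Common attributes: R1 ∩ R2 = {MovieID}.
No dependency enlarges {MovieID}, so (MovieID)⁺ = {MovieID}.
The closure contains neither all of R1 = {MovieID, DName} nor all of R2 = {MovieID, Genre, DirID}, so the common attributes are not a superkey of either fragment. The join is lossy.

No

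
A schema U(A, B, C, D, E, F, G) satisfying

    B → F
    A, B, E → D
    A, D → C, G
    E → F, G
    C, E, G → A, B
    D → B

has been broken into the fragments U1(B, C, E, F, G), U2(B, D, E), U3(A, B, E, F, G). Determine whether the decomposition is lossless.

No

Chase test. Columns are A, B, C, D, E, F, G; row i has aⱼ where attribute j ∈ Ui, else bᵢⱼ.
Initial tableau (one row per fragment):
  row 1: b11 a2 a3 b14 a5 a6 a7
  row 2: b21 a2 b23 a4 a5 b26 b27
  row 3: a1 a2 b33 b34 a5 a6 a7
Rows 1 and 2 agree on B; apply B→F and equate their F entries.
Rows 1 and 2 agree on E; apply E→F, G and equate their F, G entries.
No row becomes fully distinguished — the join is lossy.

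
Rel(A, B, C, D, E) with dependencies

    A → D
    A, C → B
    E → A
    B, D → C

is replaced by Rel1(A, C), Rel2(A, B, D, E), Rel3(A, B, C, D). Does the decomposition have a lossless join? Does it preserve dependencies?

Lossless test (chase): Rows 1 and 2 agree on A; apply A→D and equate their D entries. Rows 1 and 3 agree on A, C; apply A, C→B and equate their B entries. Rows 1 and 2 agree on B, D; apply B, D→C and equate their C entries. Row 2 is now all distinguished symbols — the join is lossless.
Dependency preservation: every FD's attributes lie within a single fragment, so each can be enforced locally — preserved.

lossless and dependency-preserving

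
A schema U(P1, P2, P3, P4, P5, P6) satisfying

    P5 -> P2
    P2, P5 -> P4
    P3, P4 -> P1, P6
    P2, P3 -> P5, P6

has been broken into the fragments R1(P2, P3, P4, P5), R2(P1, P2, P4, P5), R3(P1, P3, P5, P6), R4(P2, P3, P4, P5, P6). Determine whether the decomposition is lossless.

Yes

Chase test. Columns are P1, P2, P3, P4, P5, P6; row i has aⱼ where attribute j ∈ Ri, else bᵢⱼ.
Initial tableau (one row per fragment):
  row 1: b11 a2 a3 a4 a5 b16
  row 2: a1 a2 b23 a4 a5 b26
  row 3: a1 b32 a3 b34 a5 a6
  row 4: b41 a2 a3 a4 a5 a6
Rows 1 and 3 agree on P5; apply P5→P2 and equate their P2 entries.
Rows 1 and 3 agree on P2, P5; apply P2, P5→P4 and equate their P4 entries.
Rows 1 and 3 agree on P3, P4; apply P3, P4→P1, P6 and equate their P1, P6 entries.
Rows 1 and 4 agree on P3, P4; apply P3, P4→P1, P6 and equate their P1, P6 entries.
Row 1 is now all distinguished symbols — the join is lossless.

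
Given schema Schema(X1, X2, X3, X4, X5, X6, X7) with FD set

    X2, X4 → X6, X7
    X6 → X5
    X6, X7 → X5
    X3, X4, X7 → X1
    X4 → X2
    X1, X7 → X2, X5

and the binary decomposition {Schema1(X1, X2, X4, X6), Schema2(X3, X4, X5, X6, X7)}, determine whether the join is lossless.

No

Common attributes: Schema1 ∩ Schema2 = {X4, X6}.
Closure of {X4, X6}: X6 → X5 applies, adding X5; X4 → X2 applies, adding X2; X2, X4 → X6, X7 applies, adding X7. So (X4, X6)⁺ = {X2, X4, X5, X6, X7}.
The closure contains neither all of Schema1 = {X1, X2, X4, X6} nor all of Schema2 = {X3, X4, X5, X6, X7}, so the common attributes are not a superkey of either fragment. The join is lossy.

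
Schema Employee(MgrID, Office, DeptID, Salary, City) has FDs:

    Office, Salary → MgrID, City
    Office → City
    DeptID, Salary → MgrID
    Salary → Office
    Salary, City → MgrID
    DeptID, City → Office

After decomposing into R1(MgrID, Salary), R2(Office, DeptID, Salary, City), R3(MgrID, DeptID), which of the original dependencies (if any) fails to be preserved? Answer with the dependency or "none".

none

Office, Salary → MgrID, City: restricted closure across fragments reaches MgrID, City.
Office → City lies within R2.
DeptID, Salary → MgrID: restricted closure across fragments reaches MgrID.
Salary → Office lies within R2.
Salary, City → MgrID: restricted closure across fragments reaches MgrID.
DeptID, City → Office lies within R2.
Every dependency is enforceable on the fragments, so the decomposition is dependency-preserving.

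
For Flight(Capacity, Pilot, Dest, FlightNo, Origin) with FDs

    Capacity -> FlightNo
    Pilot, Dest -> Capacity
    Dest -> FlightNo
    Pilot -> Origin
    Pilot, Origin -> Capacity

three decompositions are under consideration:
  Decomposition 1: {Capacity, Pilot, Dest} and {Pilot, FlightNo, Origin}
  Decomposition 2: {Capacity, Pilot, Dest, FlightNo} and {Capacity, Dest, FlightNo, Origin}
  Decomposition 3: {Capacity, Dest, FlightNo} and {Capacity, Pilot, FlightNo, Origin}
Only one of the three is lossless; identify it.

Decomposition 1: common = {Pilot}, closure = {Capacity, Pilot, FlightNo, Origin} → lossless.
Decomposition 2: common = {Capacity, Dest, FlightNo}, closure = {Capacity, Dest, FlightNo} → lossy.
Decomposition 3: common = {Capacity, FlightNo}, closure = {Capacity, FlightNo} → lossy.

Decomposition 1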